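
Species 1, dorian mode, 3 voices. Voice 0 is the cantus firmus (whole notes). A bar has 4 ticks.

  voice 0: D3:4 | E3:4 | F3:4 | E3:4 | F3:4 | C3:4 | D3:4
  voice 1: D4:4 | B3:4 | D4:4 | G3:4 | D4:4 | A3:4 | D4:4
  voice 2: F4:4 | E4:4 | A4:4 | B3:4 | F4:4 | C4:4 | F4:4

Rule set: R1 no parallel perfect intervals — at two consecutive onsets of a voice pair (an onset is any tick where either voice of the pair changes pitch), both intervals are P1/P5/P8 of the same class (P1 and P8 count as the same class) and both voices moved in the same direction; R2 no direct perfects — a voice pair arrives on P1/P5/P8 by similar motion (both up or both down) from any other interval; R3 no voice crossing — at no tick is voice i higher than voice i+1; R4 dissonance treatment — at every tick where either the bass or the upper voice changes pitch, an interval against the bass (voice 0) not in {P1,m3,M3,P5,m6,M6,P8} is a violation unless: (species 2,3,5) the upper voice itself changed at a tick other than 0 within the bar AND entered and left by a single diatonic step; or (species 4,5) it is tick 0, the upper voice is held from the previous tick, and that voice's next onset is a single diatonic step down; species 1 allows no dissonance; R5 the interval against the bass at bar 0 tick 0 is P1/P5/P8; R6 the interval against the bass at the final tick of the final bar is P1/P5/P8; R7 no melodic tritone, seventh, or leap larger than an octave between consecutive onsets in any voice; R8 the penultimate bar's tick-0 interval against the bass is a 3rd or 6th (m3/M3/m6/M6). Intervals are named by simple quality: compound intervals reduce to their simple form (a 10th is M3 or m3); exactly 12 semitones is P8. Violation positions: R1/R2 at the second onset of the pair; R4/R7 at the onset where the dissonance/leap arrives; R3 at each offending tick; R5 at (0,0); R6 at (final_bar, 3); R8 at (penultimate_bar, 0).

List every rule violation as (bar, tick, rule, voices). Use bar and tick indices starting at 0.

bar 0: v0=D3 v1=D4 v2=F4 downbeat m3
bar 1: v0=E3 v1=B3 v2=E4 downbeat P8
bar 2: v0=F3 v1=D4 v2=A4 downbeat M3
bar 3: v0=E3 v1=G3 v2=B3 downbeat P5
bar 4: v0=F3 v1=D4 v2=F4 downbeat P8
bar 5: v0=C3 v1=A3 v2=C4 downbeat P8
bar 6: v0=D3 v1=D4 v2=F4 downbeat m3
  -> R5 @ bar 0 tick 0 v(0, 2): opens on m3
  -> R2 @ bar 2 tick 0 v(1, 2): B3/E4 P4 -> D4/A4 P5 similar
  -> R2 @ bar 3 tick 0 v(0, 2): F3/A4 M3 -> E3/B3 P5 similar
  -> R7 @ bar 3 tick 0 v(2,): A4->B3 leap 10st
  -> R2 @ bar 4 tick 0 v(0, 2): E3/B3 P5 -> F3/F4 P8 similar
  -> R7 @ bar 4 tick 0 v(2,): B3->F4 leap 6st
  -> R1 @ bar 5 tick 0 v(0, 2): F3/F4 P8 -> C3/C4 P8 similar
  -> R8 @ bar 5 tick 0 v(0, 2): penult P8 not 3rd/6th
  -> R2 @ bar 6 tick 0 v(0, 1): C3/A3 M6 -> D3/D4 P8 similar
  -> R6 @ bar 6 tick 3 v(0, 2): closes on m3

(0, 0, R5, (0, 2))
(2, 0, R2, (1, 2))
(3, 0, R2, (0, 2))
(3, 0, R7, (2,))
(4, 0, R2, (0, 2))
(4, 0, R7, (2,))
(5, 0, R1, (0, 2))
(5, 0, R8, (0, 2))
(6, 0, R2, (0, 1))
(6, 3, R6, (0, 2))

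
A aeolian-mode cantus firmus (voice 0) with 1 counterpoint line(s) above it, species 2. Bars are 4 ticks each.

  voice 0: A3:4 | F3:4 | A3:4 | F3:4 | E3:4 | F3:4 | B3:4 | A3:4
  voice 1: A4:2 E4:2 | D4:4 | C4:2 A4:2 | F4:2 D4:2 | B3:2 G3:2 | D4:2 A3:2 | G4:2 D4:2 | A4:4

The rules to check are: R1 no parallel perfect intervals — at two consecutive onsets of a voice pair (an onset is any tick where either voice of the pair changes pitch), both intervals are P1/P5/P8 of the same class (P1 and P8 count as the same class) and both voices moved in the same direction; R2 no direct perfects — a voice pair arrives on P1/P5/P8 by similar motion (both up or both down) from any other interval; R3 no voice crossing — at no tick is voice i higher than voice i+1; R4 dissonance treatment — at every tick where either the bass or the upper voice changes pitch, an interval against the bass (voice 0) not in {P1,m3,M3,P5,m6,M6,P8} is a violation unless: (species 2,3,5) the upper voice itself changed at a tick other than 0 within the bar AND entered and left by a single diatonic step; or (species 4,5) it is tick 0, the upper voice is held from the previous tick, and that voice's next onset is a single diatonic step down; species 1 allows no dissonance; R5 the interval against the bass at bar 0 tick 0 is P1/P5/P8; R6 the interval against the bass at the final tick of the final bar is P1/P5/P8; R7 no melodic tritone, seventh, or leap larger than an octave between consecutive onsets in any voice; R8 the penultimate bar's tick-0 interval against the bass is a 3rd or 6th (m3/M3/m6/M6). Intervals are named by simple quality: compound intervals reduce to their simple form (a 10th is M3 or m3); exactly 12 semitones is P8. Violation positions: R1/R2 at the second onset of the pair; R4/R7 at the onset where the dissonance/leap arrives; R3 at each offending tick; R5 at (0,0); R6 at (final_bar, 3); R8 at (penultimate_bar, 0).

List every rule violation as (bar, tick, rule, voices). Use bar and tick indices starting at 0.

(3, 0, R1, (0, 1))
(4, 0, R2, (0, 1))
(6, 0, R7, (0,))
(6, 0, R7, (1,))

bar 0: v0=A3 v1=A4 downbeat P8
bar 1: v0=F3 v1=D4 downbeat M6
bar 2: v0=A3 v1=C4 downbeat m3
bar 3: v0=F3 v1=F4 downbeat P8
bar 4: v0=E3 v1=B3 downbeat P5
bar 5: v0=F3 v1=D4 downbeat M6
bar 6: v0=B3 v1=G4 downbeat m6
bar 7: v0=A3 v1=A4 downbeat P8
  -> R1 @ bar 3 tick 0 v(0, 1): A3/A4 P8 -> F3/F4 P8 similar
  -> R2 @ bar 4 tick 0 v(0, 1): F3/D4 M6 -> E3/B3 P5 similar
  -> R7 @ bar 6 tick 0 v(0,): F3->B3 leap 6st
  -> R7 @ bar 6 tick 0 v(1,): A3->G4 leap 10st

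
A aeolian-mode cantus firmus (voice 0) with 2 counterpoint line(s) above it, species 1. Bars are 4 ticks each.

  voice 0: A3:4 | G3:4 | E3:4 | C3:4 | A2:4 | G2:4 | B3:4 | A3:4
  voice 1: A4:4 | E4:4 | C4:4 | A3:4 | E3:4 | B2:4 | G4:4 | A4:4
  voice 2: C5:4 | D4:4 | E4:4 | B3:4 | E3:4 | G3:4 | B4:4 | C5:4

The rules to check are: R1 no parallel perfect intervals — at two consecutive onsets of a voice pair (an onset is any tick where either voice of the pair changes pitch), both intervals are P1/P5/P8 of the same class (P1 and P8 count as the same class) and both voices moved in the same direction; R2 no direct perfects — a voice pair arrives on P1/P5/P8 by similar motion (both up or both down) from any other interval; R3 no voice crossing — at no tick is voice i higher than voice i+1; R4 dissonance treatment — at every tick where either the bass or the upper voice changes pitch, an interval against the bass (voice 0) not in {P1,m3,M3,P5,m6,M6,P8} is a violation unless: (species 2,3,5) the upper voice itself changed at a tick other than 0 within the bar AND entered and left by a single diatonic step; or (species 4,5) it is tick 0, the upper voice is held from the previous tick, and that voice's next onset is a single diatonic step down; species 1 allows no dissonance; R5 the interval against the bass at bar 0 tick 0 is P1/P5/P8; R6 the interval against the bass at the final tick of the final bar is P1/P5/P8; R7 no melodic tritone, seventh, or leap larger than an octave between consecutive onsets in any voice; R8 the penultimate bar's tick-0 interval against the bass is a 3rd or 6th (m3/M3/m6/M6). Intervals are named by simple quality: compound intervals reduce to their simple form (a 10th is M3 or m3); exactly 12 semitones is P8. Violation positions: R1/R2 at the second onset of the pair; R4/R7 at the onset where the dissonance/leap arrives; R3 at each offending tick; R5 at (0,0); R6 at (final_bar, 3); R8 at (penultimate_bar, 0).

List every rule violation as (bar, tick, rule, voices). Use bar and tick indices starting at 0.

bar 0: v0=A3 v1=A4 v2=C5 downbeat m3
bar 1: v0=G3 v1=E4 v2=D4 downbeat P5
bar 2: v0=E3 v1=C4 v2=E4 downbeat P8
bar 3: v0=C3 v1=A3 v2=B3 downbeat M7
bar 4: v0=A2 v1=E3 v2=E3 downbeat P5
bar 5: v0=G2 v1=B2 v2=G3 downbeat P8
bar 6: v0=B3 v1=G4 v2=B4 downbeat P8
bar 7: v0=A3 v1=A4 v2=C5 downbeat m3
  -> R5 @ bar 0 tick 0 v(0, 2): opens on m3
  -> R2 @ bar 1 tick 0 v(0, 2): A3/C5 m3 -> G3/D4 P5 similar
  -> R3 @ bar 1 tick 0 v(1, 2): E4 above D4
  -> R7 @ bar 1 tick 0 v(2,): C5->D4 leap 10st
  -> R3 @ bar 1 tick 1 v(1, 2): E4 above D4
  -> R3 @ bar 1 tick 2 v(1, 2): E4 above D4
  -> R3 @ bar 1 tick 3 v(1, 2): E4 above D4
  -> R4 @ bar 3 tick 0 v(0, 2): C3/B3 M7 untreated
  -> R2 @ bar 4 tick 0 v(0, 1): C3/A3 M6 -> A2/E3 P5 similar
  -> R2 @ bar 4 tick 0 v(0, 2): C3/B3 M7 -> A2/E3 P5 similar
  -> R2 @ bar 4 tick 0 v(1, 2): A3/B3 M2 -> E3/E3 P1 similar
  -> R1 @ bar 6 tick 0 v(0, 2): G2/G3 P8 -> B3/B4 P8 similar
  -> R7 @ bar 6 tick 0 v(0,): G2->B3 leap 16st
  -> R7 @ bar 6 tick 0 v(1,): B2->G4 leap 20st
  -> R7 @ bar 6 tick 0 v(2,): G3->B4 leap 16st
  -> R8 @ bar 6 tick 0 v(0, 2): penult P8 not 3rd/6th
  -> R6 @ bar 7 tick 3 v(0, 2): closes on m3

(0, 0, R5, (0, 2))
(1, 0, R2, (0, 2))
(1, 0, R3, (1, 2))
(1, 0, R7, (2,))
(1, 1, R3, (1, 2))
(1, 2, R3, (1, 2))
(1, 3, R3, (1, 2))
(3, 0, R4, (0, 2))
(4, 0, R2, (0, 1))
(4, 0, R2, (0, 2))
(4, 0, R2, (1, 2))
(6, 0, R1, (0, 2))
(6, 0, R7, (0,))
(6, 0, R7, (1,))
(6, 0, R7, (2,))
(6, 0, R8, (0, 2))
(7, 3, R6, (0, 2))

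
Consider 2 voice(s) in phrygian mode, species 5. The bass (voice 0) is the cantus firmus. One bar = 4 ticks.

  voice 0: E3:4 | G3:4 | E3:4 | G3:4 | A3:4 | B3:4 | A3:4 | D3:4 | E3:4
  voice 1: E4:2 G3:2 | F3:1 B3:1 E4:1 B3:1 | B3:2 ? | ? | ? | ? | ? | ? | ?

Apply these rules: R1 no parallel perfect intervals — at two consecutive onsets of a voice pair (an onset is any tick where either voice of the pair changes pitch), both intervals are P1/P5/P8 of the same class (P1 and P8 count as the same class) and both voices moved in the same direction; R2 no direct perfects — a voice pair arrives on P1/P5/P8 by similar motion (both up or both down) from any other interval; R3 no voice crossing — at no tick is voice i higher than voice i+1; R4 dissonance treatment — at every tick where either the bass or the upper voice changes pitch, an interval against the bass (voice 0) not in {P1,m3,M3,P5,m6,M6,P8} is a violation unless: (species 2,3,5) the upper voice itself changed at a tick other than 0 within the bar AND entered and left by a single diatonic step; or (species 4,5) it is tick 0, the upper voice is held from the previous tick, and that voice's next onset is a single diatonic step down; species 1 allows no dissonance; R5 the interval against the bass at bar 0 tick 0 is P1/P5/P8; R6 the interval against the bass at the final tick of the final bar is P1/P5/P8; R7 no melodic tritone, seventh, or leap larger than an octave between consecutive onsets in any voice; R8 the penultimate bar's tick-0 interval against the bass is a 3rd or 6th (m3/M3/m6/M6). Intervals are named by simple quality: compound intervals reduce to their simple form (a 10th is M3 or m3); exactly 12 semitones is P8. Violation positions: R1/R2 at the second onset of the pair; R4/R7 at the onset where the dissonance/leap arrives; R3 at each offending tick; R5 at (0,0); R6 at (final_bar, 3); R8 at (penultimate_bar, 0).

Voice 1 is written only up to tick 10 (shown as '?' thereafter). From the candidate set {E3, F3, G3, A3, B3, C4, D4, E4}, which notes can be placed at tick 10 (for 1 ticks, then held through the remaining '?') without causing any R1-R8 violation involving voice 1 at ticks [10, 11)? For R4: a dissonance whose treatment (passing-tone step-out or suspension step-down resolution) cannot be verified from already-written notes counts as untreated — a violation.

E3: legal
F3: violates R4,R7
G3: legal
A3: violates R4
B3: legal
C4: legal
D4: violates R4
E4: legal

{B3, C4, E3, E4, G3}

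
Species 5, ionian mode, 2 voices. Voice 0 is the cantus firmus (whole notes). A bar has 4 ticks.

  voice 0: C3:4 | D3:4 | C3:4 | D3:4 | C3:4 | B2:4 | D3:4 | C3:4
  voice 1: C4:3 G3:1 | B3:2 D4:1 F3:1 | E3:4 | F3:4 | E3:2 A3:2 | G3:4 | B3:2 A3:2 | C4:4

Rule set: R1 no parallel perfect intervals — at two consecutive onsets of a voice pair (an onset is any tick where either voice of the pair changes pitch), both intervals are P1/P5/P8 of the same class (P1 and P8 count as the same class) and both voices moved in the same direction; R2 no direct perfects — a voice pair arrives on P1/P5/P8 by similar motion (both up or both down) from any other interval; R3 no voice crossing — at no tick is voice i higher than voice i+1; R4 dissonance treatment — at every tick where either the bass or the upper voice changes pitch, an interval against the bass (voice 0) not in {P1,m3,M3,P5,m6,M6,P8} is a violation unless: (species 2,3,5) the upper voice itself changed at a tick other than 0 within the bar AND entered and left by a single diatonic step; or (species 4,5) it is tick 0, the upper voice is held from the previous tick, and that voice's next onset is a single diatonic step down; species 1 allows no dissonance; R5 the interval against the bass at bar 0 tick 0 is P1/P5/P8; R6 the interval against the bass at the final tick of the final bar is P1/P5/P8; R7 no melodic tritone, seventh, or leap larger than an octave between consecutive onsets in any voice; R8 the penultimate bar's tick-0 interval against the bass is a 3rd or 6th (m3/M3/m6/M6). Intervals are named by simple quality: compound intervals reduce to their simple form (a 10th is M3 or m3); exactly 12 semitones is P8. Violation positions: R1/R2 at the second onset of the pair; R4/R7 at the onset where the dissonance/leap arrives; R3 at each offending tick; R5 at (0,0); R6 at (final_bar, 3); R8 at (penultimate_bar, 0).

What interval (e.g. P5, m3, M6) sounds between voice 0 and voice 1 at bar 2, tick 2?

voice 0=C3 voice 1=E3 -> M3

M3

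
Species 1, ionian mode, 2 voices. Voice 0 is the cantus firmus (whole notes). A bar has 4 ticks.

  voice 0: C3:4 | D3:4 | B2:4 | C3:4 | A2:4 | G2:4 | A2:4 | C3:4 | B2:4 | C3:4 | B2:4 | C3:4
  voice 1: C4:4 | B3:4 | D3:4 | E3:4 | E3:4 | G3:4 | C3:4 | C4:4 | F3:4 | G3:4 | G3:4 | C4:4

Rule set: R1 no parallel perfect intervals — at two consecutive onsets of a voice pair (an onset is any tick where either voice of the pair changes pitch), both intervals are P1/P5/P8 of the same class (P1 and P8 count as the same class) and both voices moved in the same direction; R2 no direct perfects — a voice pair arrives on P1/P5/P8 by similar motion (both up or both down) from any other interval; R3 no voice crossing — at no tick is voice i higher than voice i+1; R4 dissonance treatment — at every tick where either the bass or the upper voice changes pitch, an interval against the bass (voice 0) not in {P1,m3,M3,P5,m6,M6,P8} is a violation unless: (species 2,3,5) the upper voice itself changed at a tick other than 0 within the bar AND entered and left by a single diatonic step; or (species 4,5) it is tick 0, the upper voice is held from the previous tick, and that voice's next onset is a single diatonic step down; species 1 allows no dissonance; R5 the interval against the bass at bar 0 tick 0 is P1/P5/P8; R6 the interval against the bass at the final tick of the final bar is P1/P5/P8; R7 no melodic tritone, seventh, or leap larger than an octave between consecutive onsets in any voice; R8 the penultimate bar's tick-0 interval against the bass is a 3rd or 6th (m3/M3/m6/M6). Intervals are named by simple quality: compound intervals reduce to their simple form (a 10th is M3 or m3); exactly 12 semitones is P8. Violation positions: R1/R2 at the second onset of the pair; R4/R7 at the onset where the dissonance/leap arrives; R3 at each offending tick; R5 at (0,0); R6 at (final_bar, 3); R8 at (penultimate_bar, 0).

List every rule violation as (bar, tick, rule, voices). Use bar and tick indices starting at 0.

(7, 0, R2, (0, 1))
(8, 0, R4, (0, 1))
(9, 0, R2, (0, 1))
(11, 0, R2, (0, 1))

bar 0: v0=C3 v1=C4 downbeat P8
bar 1: v0=D3 v1=B3 downbeat M6
bar 2: v0=B2 v1=D3 downbeat m3
bar 3: v0=C3 v1=E3 downbeat M3
bar 4: v0=A2 v1=E3 downbeat P5
bar 5: v0=G2 v1=G3 downbeat P8
bar 6: v0=A2 v1=C3 downbeat m3
bar 7: v0=C3 v1=C4 downbeat P8
bar 8: v0=B2 v1=F3 downbeat TT
bar 9: v0=C3 v1=G3 downbeat P5
bar 10: v0=B2 v1=G3 downbeat m6
bar 11: v0=C3 v1=C4 downbeat P8
  -> R2 @ bar 7 tick 0 v(0, 1): A2/C3 m3 -> C3/C4 P8 similar
  -> R4 @ bar 8 tick 0 v(0, 1): B2/F3 TT untreated
  -> R2 @ bar 9 tick 0 v(0, 1): B2/F3 TT -> C3/G3 P5 similar
  -> R2 @ bar 11 tick 0 v(0, 1): B2/G3 m6 -> C3/C4 P8 similar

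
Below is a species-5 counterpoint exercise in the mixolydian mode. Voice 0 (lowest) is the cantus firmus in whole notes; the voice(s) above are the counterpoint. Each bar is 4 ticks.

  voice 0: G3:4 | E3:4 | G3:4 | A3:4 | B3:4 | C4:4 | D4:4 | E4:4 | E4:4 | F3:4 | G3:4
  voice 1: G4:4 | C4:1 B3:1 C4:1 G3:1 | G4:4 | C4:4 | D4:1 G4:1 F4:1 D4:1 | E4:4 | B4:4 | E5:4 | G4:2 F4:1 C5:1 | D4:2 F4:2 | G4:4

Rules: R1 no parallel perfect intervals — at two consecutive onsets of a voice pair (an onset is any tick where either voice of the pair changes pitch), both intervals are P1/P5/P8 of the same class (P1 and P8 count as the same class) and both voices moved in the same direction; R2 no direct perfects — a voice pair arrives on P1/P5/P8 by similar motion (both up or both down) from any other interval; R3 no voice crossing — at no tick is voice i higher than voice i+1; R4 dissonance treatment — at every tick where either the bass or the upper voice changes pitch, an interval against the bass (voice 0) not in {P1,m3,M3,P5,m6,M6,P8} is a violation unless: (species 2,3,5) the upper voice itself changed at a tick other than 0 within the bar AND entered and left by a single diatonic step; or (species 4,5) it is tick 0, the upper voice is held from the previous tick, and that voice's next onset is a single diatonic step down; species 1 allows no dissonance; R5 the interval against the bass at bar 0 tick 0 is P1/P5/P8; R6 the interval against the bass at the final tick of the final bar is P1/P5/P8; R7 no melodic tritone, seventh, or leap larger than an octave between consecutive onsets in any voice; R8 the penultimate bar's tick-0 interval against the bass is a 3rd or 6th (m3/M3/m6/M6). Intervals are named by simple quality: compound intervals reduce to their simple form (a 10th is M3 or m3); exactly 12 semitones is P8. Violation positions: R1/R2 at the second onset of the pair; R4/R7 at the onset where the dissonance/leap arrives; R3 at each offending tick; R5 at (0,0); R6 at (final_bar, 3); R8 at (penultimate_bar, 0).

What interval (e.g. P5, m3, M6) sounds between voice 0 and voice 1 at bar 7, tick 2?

P8

voice 0=E4 voice 1=E5 -> P8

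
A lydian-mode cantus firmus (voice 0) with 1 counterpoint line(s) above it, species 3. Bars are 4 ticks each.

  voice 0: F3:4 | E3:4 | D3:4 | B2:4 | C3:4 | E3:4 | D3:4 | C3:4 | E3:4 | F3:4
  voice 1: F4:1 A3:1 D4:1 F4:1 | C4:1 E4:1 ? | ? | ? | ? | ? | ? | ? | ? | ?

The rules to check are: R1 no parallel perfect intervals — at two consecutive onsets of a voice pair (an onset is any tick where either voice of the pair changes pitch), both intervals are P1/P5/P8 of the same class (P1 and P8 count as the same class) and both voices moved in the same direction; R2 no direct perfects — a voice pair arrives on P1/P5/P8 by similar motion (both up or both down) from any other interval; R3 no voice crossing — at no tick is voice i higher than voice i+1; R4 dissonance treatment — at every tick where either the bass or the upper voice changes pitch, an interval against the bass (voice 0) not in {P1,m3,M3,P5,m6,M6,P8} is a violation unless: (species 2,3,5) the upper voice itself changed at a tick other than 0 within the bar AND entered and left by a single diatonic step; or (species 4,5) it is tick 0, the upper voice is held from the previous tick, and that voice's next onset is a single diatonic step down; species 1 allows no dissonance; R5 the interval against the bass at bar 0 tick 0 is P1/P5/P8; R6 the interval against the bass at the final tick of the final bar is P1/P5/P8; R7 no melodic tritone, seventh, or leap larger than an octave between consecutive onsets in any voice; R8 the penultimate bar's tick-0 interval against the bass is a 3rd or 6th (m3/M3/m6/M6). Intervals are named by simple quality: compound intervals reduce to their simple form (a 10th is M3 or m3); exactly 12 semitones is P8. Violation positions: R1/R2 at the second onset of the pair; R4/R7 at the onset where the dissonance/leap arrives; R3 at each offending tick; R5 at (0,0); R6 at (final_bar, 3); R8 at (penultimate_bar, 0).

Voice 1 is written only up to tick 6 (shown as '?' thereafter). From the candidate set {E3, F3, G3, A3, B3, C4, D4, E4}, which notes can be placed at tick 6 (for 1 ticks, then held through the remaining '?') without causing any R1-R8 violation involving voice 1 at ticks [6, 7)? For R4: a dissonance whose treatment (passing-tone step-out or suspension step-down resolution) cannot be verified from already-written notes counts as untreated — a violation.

{B3, C4, E3, E4, G3}

E3: legal
F3: violates R4,R7
G3: legal
A3: violates R4
B3: legal
C4: legal
D4: violates R4
E4: legal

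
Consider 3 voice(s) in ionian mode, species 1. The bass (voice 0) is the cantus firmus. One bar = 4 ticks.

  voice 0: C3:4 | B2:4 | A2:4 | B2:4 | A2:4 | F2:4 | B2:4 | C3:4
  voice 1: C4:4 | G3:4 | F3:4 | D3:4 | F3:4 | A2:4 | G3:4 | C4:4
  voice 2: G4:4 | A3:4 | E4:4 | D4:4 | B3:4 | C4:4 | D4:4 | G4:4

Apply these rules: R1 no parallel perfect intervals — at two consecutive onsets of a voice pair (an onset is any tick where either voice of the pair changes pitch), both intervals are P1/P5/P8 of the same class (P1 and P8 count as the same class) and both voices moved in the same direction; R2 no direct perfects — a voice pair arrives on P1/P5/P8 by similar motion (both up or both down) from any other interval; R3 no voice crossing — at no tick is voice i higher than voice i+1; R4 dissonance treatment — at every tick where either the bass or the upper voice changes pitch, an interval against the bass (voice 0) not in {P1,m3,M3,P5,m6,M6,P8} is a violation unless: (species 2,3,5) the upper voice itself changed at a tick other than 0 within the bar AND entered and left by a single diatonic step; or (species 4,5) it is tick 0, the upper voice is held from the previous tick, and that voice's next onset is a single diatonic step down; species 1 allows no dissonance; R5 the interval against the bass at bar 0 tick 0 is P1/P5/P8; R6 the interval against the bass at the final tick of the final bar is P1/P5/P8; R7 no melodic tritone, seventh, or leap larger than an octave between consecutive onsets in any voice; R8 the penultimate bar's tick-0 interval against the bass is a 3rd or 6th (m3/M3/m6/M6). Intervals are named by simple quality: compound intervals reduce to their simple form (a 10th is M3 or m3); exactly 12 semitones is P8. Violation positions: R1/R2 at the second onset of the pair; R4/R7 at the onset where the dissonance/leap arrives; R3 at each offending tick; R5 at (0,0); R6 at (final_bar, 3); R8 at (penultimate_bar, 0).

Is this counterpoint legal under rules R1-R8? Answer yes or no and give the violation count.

bar 0: v0=C3 v1=C4 v2=G4 (P5)
bar 1: v0=B2 v1=G3 v2=A3 (m7)
bar 2: v0=A2 v1=F3 v2=E4 (P5)
bar 3: v0=B2 v1=D3 v2=D4 (m3)
bar 4: v0=A2 v1=F3 v2=B3 (M2)
bar 5: v0=F2 v1=A2 v2=C4 (P5)
bar 6: v0=B2 v1=G3 v2=D4 (m3)
bar 7: v0=C3 v1=C4 v2=G4 (P5)
  R4 @ bar1.0: B2/A3 m7 untreated
  R7 @ bar1.0: G4->A3 leap 10st
  R2 @ bar3.0: F3/E4 M7 -> D3/D4 P8 similar
  R4 @ bar4.0: A2/B3 M2 untreated
  R2 @ bar6.0: A2/C4 m3 -> G3/D4 P5 similar
  R7 @ bar6.0: F2->B2 leap 6st
  R7 @ bar6.0: A2->G3 leap 10st
  R1 @ bar7.0: G3/D4 P5 -> C4/G4 P5 similar
  R2 @ bar7.0: B2/G3 m6 -> C3/C4 P8 similar
  R2 @ bar7.0: B2/D4 m3 -> C3/G4 P5 similar

No (10 violations)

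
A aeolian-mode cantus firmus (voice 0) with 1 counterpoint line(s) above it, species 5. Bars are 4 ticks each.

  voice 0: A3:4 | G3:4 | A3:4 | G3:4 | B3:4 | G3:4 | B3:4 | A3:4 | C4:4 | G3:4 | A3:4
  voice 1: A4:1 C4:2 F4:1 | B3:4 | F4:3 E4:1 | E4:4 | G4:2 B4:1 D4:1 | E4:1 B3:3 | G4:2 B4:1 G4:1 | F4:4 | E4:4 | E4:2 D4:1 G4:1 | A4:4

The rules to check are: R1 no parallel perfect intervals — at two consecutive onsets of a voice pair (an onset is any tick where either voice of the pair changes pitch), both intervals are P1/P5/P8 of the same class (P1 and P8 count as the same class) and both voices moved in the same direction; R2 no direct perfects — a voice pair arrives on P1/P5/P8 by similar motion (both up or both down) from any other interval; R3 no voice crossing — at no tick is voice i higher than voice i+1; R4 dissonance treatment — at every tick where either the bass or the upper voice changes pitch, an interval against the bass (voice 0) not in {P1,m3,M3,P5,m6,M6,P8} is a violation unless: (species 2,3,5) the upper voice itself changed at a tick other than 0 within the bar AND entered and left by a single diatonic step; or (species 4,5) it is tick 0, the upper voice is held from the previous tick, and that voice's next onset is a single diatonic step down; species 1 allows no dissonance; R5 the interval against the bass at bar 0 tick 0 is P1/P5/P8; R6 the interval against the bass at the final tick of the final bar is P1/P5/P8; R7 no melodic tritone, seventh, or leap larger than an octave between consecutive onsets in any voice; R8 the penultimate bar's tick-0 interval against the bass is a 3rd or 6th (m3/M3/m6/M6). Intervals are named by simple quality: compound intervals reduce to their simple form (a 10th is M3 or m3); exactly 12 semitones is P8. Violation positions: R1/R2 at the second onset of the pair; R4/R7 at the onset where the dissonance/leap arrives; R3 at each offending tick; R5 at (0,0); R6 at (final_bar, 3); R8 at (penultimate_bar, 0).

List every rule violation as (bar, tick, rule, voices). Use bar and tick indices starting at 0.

(1, 0, R7, (1,))
(2, 0, R7, (1,))
(10, 0, R1, (0, 1))

bar 0: v0=A3 v1=A4 downbeat P8
bar 1: v0=G3 v1=B3 downbeat M3
bar 2: v0=A3 v1=F4 downbeat m6
bar 3: v0=G3 v1=E4 downbeat M6
bar 4: v0=B3 v1=G4 downbeat m6
bar 5: v0=G3 v1=E4 downbeat M6
bar 6: v0=B3 v1=G4 downbeat m6
bar 7: v0=A3 v1=F4 downbeat m6
bar 8: v0=C4 v1=E4 downbeat M3
bar 9: v0=G3 v1=E4 downbeat M6
bar 10: v0=A3 v1=A4 downbeat P8
  -> R7 @ bar 1 tick 0 v(1,): F4->B3 leap 6st
  -> R7 @ bar 2 tick 0 v(1,): B3->F4 leap 6st
  -> R1 @ bar 10 tick 0 v(0, 1): G3/G4 P8 -> A3/A4 P8 similar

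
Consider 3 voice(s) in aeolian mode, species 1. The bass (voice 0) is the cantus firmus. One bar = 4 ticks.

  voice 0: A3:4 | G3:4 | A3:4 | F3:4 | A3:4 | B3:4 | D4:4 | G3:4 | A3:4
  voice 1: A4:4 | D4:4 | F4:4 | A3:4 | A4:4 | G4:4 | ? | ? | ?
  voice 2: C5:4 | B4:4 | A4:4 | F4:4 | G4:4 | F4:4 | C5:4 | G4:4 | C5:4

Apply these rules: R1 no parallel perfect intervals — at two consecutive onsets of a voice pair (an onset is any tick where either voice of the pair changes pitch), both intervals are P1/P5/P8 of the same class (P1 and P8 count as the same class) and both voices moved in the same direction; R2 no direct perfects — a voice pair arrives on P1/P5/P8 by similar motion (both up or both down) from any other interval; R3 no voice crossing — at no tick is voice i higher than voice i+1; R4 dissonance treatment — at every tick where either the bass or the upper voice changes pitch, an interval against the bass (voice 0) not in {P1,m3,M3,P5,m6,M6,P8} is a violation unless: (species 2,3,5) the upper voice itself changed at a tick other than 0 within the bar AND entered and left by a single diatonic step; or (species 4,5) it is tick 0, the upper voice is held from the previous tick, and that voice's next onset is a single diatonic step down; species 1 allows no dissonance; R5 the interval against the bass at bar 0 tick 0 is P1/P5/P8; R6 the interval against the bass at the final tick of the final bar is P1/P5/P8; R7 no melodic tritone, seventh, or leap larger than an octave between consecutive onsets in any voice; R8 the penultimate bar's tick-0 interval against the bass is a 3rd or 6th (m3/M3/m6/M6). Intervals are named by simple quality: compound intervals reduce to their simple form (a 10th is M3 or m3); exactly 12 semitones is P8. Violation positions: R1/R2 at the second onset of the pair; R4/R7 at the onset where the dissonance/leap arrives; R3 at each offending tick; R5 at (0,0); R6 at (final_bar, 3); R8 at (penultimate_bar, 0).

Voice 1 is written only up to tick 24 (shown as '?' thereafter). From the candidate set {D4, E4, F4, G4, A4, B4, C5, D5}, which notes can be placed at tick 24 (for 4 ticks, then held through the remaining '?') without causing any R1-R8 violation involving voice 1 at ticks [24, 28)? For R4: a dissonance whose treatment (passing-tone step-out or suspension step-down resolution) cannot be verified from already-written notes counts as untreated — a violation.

D4: legal
E4: violates R4
F4: legal
G4: violates R4
A4: violates R2
B4: legal
C5: violates R2,R4
D5: violates R2,R3

{B4, D4, F4}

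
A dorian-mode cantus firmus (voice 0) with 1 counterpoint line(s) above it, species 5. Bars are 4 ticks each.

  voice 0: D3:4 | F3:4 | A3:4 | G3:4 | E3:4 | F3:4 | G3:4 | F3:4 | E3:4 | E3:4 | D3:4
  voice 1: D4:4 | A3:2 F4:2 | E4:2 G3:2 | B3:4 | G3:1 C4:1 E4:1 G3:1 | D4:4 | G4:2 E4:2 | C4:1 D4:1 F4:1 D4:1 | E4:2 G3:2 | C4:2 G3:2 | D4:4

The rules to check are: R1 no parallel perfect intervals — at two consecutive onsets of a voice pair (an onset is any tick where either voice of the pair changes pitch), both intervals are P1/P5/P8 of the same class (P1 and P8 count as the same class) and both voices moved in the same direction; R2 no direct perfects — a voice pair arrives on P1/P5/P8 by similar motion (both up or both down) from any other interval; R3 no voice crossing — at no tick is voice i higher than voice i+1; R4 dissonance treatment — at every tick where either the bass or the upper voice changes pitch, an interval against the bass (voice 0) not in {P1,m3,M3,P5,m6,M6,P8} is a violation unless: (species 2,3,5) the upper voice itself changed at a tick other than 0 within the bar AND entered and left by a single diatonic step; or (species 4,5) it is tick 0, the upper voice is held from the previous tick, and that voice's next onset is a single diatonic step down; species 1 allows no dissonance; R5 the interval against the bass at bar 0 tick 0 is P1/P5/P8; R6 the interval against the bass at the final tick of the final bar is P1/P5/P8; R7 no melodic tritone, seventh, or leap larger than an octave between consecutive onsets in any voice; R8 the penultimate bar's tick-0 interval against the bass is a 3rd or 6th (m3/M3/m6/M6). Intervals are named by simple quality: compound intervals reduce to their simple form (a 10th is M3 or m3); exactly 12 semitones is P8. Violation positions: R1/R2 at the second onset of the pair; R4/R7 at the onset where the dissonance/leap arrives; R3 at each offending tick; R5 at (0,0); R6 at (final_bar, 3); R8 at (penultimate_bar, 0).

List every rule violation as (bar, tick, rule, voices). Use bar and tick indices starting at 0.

bar 0: v0=D3 v1=D4 downbeat P8
bar 1: v0=F3 v1=A3 downbeat M3
bar 2: v0=A3 v1=E4 downbeat P5
bar 3: v0=G3 v1=B3 downbeat M3
bar 4: v0=E3 v1=G3 downbeat m3
bar 5: v0=F3 v1=D4 downbeat M6
bar 6: v0=G3 v1=G4 downbeat P8
bar 7: v0=F3 v1=C4 downbeat P5
bar 8: v0=E3 v1=E4 downbeat P8
bar 9: v0=E3 v1=C4 downbeat m6
bar 10: v0=D3 v1=D4 downbeat P8
  -> R3 @ bar 2 tick 2 v(0, 1): A3 above G3
  -> R4 @ bar 2 tick 2 v(0, 1): A3/G3 M2 untreated
  -> R3 @ bar 2 tick 3 v(0, 1): A3 above G3
  -> R2 @ bar 6 tick 0 v(0, 1): F3/D4 M6 -> G3/G4 P8 similar
  -> R2 @ bar 7 tick 0 v(0, 1): G3/E4 M6 -> F3/C4 P5 similar

(2, 2, R3, (0, 1))
(2, 2, R4, (0, 1))
(2, 3, R3, (0, 1))
(6, 0, R2, (0, 1))
(7, 0, R2, (0, 1))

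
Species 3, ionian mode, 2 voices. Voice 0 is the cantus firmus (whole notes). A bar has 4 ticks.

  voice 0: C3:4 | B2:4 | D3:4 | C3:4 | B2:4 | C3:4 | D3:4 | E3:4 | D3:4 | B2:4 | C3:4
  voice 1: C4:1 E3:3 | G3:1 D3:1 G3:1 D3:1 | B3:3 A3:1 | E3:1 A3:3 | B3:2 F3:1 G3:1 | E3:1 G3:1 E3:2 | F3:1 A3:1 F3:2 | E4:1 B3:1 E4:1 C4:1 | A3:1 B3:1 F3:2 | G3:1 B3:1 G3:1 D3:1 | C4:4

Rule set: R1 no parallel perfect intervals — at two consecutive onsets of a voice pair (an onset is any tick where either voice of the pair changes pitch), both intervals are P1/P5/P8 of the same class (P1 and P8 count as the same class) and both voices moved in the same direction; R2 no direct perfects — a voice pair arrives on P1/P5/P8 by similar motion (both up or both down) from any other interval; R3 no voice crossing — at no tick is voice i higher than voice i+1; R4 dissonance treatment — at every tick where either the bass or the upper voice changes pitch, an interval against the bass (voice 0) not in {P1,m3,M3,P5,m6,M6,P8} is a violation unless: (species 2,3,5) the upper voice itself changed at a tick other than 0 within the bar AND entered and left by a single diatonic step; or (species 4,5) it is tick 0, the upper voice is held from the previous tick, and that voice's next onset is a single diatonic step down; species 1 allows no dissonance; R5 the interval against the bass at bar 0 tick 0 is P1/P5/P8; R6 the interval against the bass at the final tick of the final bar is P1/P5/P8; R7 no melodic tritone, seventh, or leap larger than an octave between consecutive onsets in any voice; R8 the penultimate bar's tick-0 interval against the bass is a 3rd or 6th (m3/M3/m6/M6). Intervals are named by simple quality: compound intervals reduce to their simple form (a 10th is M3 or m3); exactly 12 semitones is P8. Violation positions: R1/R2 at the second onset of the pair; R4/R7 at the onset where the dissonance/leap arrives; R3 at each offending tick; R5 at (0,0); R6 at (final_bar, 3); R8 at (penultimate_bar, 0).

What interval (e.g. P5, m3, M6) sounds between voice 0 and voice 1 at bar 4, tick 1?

voice 0=B2 voice 1=B3 -> P8

P8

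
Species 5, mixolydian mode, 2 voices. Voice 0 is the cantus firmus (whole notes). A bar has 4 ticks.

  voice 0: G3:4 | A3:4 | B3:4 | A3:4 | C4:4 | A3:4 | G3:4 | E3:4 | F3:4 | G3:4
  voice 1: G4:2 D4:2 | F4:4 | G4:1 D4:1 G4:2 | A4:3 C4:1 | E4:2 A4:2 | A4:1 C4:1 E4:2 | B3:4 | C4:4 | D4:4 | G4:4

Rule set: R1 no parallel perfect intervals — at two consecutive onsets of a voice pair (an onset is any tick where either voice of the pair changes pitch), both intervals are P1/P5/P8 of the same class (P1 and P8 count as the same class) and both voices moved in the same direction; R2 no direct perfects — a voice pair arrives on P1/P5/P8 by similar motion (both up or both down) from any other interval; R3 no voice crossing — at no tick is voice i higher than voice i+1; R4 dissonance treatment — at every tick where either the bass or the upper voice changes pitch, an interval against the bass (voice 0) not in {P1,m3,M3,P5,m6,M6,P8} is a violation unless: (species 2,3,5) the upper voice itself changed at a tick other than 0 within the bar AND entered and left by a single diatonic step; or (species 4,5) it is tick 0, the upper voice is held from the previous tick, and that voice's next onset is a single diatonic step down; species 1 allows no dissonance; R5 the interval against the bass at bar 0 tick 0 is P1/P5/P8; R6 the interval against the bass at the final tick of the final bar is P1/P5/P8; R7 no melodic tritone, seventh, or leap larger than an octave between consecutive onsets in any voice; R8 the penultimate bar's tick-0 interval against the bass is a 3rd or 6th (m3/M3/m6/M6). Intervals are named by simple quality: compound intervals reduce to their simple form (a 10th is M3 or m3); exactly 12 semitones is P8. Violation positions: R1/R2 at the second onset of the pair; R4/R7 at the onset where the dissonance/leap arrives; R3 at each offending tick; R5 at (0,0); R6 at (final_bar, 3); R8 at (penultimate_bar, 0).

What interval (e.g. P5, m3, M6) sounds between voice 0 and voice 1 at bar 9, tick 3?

P8

voice 0=G3 voice 1=G4 -> P8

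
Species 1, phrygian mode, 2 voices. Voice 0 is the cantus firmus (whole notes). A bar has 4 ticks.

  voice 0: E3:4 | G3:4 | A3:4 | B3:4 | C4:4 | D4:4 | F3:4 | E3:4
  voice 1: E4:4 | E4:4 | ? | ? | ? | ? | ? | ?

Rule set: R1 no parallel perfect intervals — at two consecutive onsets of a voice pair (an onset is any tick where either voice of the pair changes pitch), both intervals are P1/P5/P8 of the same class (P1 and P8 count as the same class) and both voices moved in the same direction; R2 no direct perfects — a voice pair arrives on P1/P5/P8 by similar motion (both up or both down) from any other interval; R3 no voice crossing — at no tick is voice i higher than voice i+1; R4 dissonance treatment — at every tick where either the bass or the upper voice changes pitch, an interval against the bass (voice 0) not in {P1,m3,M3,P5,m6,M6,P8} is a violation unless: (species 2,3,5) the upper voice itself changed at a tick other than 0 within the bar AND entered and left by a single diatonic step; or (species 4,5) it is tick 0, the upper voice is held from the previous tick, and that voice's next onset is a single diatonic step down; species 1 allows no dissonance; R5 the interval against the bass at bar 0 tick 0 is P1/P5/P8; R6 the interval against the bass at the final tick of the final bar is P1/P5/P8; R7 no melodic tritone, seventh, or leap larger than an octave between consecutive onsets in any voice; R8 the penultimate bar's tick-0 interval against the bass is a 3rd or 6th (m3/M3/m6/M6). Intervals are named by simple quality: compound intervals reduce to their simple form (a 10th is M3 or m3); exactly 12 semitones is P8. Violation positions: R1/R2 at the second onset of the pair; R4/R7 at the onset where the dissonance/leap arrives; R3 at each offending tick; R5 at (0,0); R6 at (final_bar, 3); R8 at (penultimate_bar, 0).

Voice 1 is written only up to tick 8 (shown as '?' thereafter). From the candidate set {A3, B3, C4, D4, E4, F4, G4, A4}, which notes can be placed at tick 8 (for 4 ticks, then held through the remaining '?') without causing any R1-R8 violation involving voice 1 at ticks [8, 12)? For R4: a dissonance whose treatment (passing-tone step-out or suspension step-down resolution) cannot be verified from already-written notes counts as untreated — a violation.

{A3, C4, E4, F4}

A3: legal
B3: violates R4
C4: legal
D4: violates R4
E4: legal
F4: legal
G4: violates R4
A4: violates R2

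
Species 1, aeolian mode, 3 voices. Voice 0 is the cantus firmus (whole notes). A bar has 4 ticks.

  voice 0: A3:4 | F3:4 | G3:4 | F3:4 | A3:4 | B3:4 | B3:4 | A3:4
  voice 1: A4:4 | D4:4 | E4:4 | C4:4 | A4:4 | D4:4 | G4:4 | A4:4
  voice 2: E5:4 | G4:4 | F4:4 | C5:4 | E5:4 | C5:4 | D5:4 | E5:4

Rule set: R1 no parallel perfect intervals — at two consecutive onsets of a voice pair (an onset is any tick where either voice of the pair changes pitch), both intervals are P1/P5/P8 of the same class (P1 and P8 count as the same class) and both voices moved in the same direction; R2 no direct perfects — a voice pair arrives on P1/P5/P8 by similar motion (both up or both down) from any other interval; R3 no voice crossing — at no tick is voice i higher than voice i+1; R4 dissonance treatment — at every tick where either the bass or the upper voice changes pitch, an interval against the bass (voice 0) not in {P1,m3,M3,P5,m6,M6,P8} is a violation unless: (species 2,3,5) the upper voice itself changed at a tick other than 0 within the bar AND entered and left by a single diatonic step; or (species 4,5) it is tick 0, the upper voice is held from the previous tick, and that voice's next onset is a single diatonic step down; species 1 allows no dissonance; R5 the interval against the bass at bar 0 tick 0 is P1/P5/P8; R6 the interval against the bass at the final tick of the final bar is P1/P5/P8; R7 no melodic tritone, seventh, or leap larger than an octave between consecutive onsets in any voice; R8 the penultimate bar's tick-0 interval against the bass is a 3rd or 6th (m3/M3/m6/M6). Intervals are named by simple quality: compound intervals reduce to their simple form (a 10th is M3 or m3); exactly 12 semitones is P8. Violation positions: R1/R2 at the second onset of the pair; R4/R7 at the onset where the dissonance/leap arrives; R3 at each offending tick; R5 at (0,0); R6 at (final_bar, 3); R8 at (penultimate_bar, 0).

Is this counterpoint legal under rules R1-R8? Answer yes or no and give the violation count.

No (9 violations)

bar 0: v0=A3 v1=A4 v2=E5 (P5)
bar 1: v0=F3 v1=D4 v2=G4 (M2)
bar 2: v0=G3 v1=E4 v2=F4 (m7)
bar 3: v0=F3 v1=C4 v2=C5 (P5)
bar 4: v0=A3 v1=A4 v2=E5 (P5)
bar 5: v0=B3 v1=D4 v2=C5 (m2)
bar 6: v0=B3 v1=G4 v2=D5 (m3)
bar 7: v0=A3 v1=A4 v2=E5 (P5)
  R4 @ bar1.0: F3/G4 M2 untreated
  R4 @ bar2.0: G3/F4 m7 untreated
  R2 @ bar3.0: G3/E4 M6 -> F3/C4 P5 similar
  R1 @ bar4.0: F3/C5 P5 -> A3/E5 P5 similar
  R2 @ bar4.0: F3/C4 P5 -> A3/A4 P8 similar
  R2 @ bar4.0: C4/C5 P8 -> A4/E5 P5 similar
  R4 @ bar5.0: B3/C5 m2 untreated
  R2 @ bar6.0: D4/C5 m7 -> G4/D5 P5 similar
  R1 @ bar7.0: G4/D5 P5 -> A4/E5 P5 similar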